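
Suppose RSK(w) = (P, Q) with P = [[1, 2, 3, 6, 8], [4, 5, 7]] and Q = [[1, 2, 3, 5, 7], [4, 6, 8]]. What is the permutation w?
Reverse the RSK construction: for i from n down to 1, find the cell of Q containing i, remove the entry at that cell from P, and reverse-bump it up through P; the value ejected from row 1 is w(i).

Step i=8: Q has 8 at row 2, column 3; remove 7 from row 2 of P and reverse-bump: 7 enters row 1 and ejects 6. So w(8) = 6. P is now [[1, 2, 3, 7, 8], [4, 5]].
Step i=7: Q has 7 at row 1, column 5; remove that cell from P, ejecting 8. So w(7) = 8. P is now [[1, 2, 3, 7], [4, 5]].
Step i=6: Q has 6 at row 2, column 2; remove 5 from row 2 of P and reverse-bump: 5 enters row 1 and ejects 3. So w(6) = 3. P is now [[1, 2, 5, 7], [4]].
Step i=5: Q has 5 at row 1, column 4; remove that cell from P, ejecting 7. So w(5) = 7. P is now [[1, 2, 5], [4]].
Step i=4: Q has 4 at row 2, column 1; remove 4 from row 2 of P and reverse-bump: 4 enters row 1 and ejects 2. So w(4) = 2. P is now [[1, 4, 5]].
Step i=3: Q has 3 at row 1, column 3; remove that cell from P, ejecting 5. So w(3) = 5. P is now [[1, 4]].
Step i=2: Q has 2 at row 1, column 2; remove that cell from P, ejecting 4. So w(2) = 4. P is now [[1]].
Step i=1: Q has 1 at row 1, column 1; remove that cell from P, ejecting 1. So w(1) = 1. P is now [].

So w = 1 4 5 2 7 3 8 6.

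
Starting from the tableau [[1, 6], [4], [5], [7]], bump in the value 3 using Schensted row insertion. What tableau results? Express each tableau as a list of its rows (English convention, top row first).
In row 1, 3 replaces 6 (the leftmost entry greater than 3); 6 is bumped to row 2. 6 is appended to row 2. The new tableau is [[1, 3], [4, 6], [5], [7]].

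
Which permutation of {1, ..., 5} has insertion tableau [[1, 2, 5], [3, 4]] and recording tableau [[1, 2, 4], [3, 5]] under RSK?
Reverse the RSK construction: for i from n down to 1, find the cell of Q containing i, remove the entry at that cell from P, and reverse-bump it up through P; the value ejected from row 1 is w(i).

Step i=5: Q has 5 at row 2, column 2; remove 4 from row 2 of P and reverse-bump: 4 enters row 1 and ejects 2. So w(5) = 2. P is now [[1, 4, 5], [3]].
Step i=4: Q has 4 at row 1, column 3; remove that cell from P, ejecting 5. So w(4) = 5. P is now [[1, 4], [3]].
Step i=3: Q has 3 at row 2, column 1; remove 3 from row 2 of P and reverse-bump: 3 enters row 1 and ejects 1. So w(3) = 1. P is now [[3, 4]].
Step i=2: Q has 2 at row 1, column 2; remove that cell from P, ejecting 4. So w(2) = 4. P is now [[3]].
Step i=1: Q has 1 at row 1, column 1; remove that cell from P, ejecting 3. So w(1) = 3. P is now [].

So w = 3 4 1 5 2.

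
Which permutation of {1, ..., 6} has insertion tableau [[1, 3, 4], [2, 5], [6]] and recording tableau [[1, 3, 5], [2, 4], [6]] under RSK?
Reverse the RSK construction: for i from n down to 1, find the cell of Q containing i, remove the entry at that cell from P, and reverse-bump it up through P; the value ejected from row 1 is w(i).

Step i=6: Q has 6 at row 3, column 1; remove 6 from row 3 of P and reverse-bump: 6 enters row 2 and ejects 5; 5 enters row 1 and ejects 4. So w(6) = 4. P is now [[1, 3, 5], [2, 6]].
Step i=5: Q has 5 at row 1, column 3; remove that cell from P, ejecting 5. So w(5) = 5. P is now [[1, 3], [2, 6]].
Step i=4: Q has 4 at row 2, column 2; remove 6 from row 2 of P and reverse-bump: 6 enters row 1 and ejects 3. So w(4) = 3. P is now [[1, 6], [2]].
Step i=3: Q has 3 at row 1, column 2; remove that cell from P, ejecting 6. So w(3) = 6. P is now [[1], [2]].
Step i=2: Q has 2 at row 2, column 1; remove 2 from row 2 of P and reverse-bump: 2 enters row 1 and ejects 1. So w(2) = 1. P is now [[2]].
Step i=1: Q has 1 at row 1, column 1; remove that cell from P, ejecting 2. So w(1) = 2. P is now [].

So w = 2 1 6 3 5 4.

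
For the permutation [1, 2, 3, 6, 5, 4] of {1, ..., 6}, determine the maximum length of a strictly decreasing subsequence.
3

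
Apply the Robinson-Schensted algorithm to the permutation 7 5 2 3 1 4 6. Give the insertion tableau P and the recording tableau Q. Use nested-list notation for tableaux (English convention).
Insert each entry of the permutation into P by Schensted row insertion, recording in Q the position of each new cell.

After inserting 7: P = [[7]].
After inserting 5: P = [[5], [7]].
After inserting 2: P = [[2], [5], [7]].
After inserting 3: P = [[2, 3], [5], [7]].
After inserting 1: P = [[1, 3], [2], [5], [7]].
After inserting 4: P = [[1, 3, 4], [2], [5], [7]].
After inserting 6: P = [[1, 3, 4, 6], [2], [5], [7]].

So P = [[1, 3, 4, 6], [2], [5], [7]], Q = [[1, 4, 6, 7], [2], [3], [5]].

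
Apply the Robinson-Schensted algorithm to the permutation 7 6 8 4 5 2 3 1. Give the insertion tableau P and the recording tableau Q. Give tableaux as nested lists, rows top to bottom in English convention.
P = [[1, 3], [2, 5], [4, 8], [6], [7]], Q = [[1, 3], [2, 5], [4, 7], [6], [8]]

Insert each entry of the permutation into P by Schensted row insertion, recording in Q the position of each new cell.

After inserting 7: P = [[7]].
After inserting 6: P = [[6], [7]].
After inserting 8: P = [[6, 8], [7]].
After inserting 4: P = [[4, 8], [6], [7]].
After inserting 5: P = [[4, 5], [6, 8], [7]].
After inserting 2: P = [[2, 5], [4, 8], [6], [7]].
After inserting 3: P = [[2, 3], [4, 5], [6, 8], [7]].
After inserting 1: P = [[1, 3], [2, 5], [4, 8], [6], [7]].

So P = [[1, 3], [2, 5], [4, 8], [6], [7]], Q = [[1, 3], [2, 5], [4, 7], [6], [8]].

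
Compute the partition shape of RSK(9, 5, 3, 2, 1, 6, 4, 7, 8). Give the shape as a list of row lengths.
Row-insert each entry into an empty tableau.

After inserting 9: P = [[9]].
After inserting 5: P = [[5], [9]].
After inserting 3: P = [[3], [5], [9]].
After inserting 2: P = [[2], [3], [5], [9]].
After inserting 1: P = [[1], [2], [3], [5], [9]].
After inserting 6: P = [[1, 6], [2], [3], [5], [9]].
After inserting 4: P = [[1, 4], [2, 6], [3], [5], [9]].
After inserting 7: P = [[1, 4, 7], [2, 6], [3], [5], [9]].
After inserting 8: P = [[1, 4, 7, 8], [2, 6], [3], [5], [9]].

The final insertion tableau P = [[1, 4, 7, 8], [2, 6], [3], [5], [9]] has shape [4, 2, 1, 1, 1].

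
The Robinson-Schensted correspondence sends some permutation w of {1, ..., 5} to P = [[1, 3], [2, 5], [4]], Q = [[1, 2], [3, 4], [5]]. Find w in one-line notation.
Reverse the RSK construction: for i from n down to 1, find the cell of Q containing i, remove the entry at that cell from P, and reverse-bump it up through P; the value ejected from row 1 is w(i).

Step i=5: Q has 5 at row 3, column 1; remove 4 from row 3 of P and reverse-bump: 4 enters row 2 and ejects 2; 2 enters row 1 and ejects 1. So w(5) = 1. P is now [[2, 3], [4, 5]].
Step i=4: Q has 4 at row 2, column 2; remove 5 from row 2 of P and reverse-bump: 5 enters row 1 and ejects 3. So w(4) = 3. P is now [[2, 5], [4]].
Step i=3: Q has 3 at row 2, column 1; remove 4 from row 2 of P and reverse-bump: 4 enters row 1 and ejects 2. So w(3) = 2. P is now [[4, 5]].
Step i=2: Q has 2 at row 1, column 2; remove that cell from P, ejecting 5. So w(2) = 5. P is now [[4]].
Step i=1: Q has 1 at row 1, column 1; remove that cell from P, ejecting 4. So w(1) = 4. P is now [].

So w = 4 5 2 3 1.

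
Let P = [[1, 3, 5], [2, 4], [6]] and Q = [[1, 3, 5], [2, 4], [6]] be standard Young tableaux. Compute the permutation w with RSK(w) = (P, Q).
2 1 6 4 5 3

Reverse the RSK construction: for i from n down to 1, find the cell of Q containing i, remove the entry at that cell from P, and reverse-bump it up through P; the value ejected from row 1 is w(i).

Step i=6: Q has 6 at row 3, column 1; remove 6 from row 3 of P and reverse-bump: 6 enters row 2 and ejects 4; 4 enters row 1 and ejects 3. So w(6) = 3. P is now [[1, 4, 5], [2, 6]].
Step i=5: Q has 5 at row 1, column 3; remove that cell from P, ejecting 5. So w(5) = 5. P is now [[1, 4], [2, 6]].
Step i=4: Q has 4 at row 2, column 2; remove 6 from row 2 of P and reverse-bump: 6 enters row 1 and ejects 4. So w(4) = 4. P is now [[1, 6], [2]].
Step i=3: Q has 3 at row 1, column 2; remove that cell from P, ejecting 6. So w(3) = 6. P is now [[1], [2]].
Step i=2: Q has 2 at row 2, column 1; remove 2 from row 2 of P and reverse-bump: 2 enters row 1 and ejects 1. So w(2) = 1. P is now [[2]].
Step i=1: Q has 1 at row 1, column 1; remove that cell from P, ejecting 2. So w(1) = 2. P is now [].

So w = 2 1 6 4 5 3.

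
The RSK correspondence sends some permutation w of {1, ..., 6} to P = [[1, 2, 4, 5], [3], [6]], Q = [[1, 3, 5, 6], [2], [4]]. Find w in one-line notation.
Reverse the RSK construction: for i from n down to 1, find the cell of Q containing i, remove the entry at that cell from P, and reverse-bump it up through P; the value ejected from row 1 is w(i).

Step i=6: Q has 6 at row 1, column 4; remove that cell from P, ejecting 5. So w(6) = 5. P is now [[1, 2, 4], [3], [6]].
Step i=5: Q has 5 at row 1, column 3; remove that cell from P, ejecting 4. So w(5) = 4. P is now [[1, 2], [3], [6]].
Step i=4: Q has 4 at row 3, column 1; remove 6 from row 3 of P and reverse-bump: 6 enters row 2 and ejects 3; 3 enters row 1 and ejects 2. So w(4) = 2. P is now [[1, 3], [6]].
Step i=3: Q has 3 at row 1, column 2; remove that cell from P, ejecting 3. So w(3) = 3. P is now [[1], [6]].
Step i=2: Q has 2 at row 2, column 1; remove 6 from row 2 of P and reverse-bump: 6 enters row 1 and ejects 1. So w(2) = 1. P is now [[6]].
Step i=1: Q has 1 at row 1, column 1; remove that cell from P, ejecting 6. So w(1) = 6. P is now [].

So w = 6 1 3 2 4 5.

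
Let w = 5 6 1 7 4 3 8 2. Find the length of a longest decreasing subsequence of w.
4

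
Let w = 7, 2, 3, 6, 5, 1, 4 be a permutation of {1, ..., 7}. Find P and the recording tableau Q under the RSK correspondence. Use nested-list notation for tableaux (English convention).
Insert each entry of the permutation into P by Schensted row insertion, recording in Q the position of each new cell.

Insert 7: appended to row 1. P = [[7]].
Insert 2: 2 bumps 7 from row 1; 7 starts row 2. P = [[2], [7]].
Insert 3: appended to row 1. P = [[2, 3], [7]].
Insert 6: appended to row 1. P = [[2, 3, 6], [7]].
Insert 5: 5 bumps 6 from row 1; 6 bumps 7 from row 2; 7 starts row 3. P = [[2, 3, 5], [6], [7]].
Insert 1: 1 bumps 2 from row 1; 2 bumps 6 from row 2; 6 bumps 7 from row 3; 7 starts row 4. P = [[1, 3, 5], [2], [6], [7]].
Insert 4: 4 bumps 5 from row 1; 5 appends to row 2. P = [[1, 3, 4], [2, 5], [6], [7]].

So P = [[1, 3, 4], [2, 5], [6], [7]], Q = [[1, 3, 4], [2, 7], [5], [6]].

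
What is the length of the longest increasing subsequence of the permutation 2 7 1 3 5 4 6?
4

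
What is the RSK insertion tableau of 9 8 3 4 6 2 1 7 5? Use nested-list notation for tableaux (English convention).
After inserting 9: P = [[9]].
After inserting 8: P = [[8], [9]].
After inserting 3: P = [[3], [8], [9]].
After inserting 4: P = [[3, 4], [8], [9]].
After inserting 6: P = [[3, 4, 6], [8], [9]].
After inserting 2: P = [[2, 4, 6], [3], [8], [9]].
After inserting 1: P = [[1, 4, 6], [2], [3], [8], [9]].
After inserting 7: P = [[1, 4, 6, 7], [2], [3], [8], [9]].
After inserting 5: P = [[1, 4, 5, 7], [2, 6], [3], [8], [9]].

So P = [[1, 4, 5, 7], [2, 6], [3], [8], [9]].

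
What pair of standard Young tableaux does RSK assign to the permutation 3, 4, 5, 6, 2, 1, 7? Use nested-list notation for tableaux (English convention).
Insert each entry of the permutation into P by Schensted row insertion, recording in Q the position of each new cell.

Insert 3: appended to row 1. P = [[3]].
Insert 4: appended to row 1. P = [[3, 4]].
Insert 5: appended to row 1. P = [[3, 4, 5]].
Insert 6: appended to row 1. P = [[3, 4, 5, 6]].
Insert 2: 2 bumps 3 from row 1; 3 starts row 2. P = [[2, 4, 5, 6], [3]].
Insert 1: 1 bumps 2 from row 1; 2 bumps 3 from row 2; 3 starts row 3. P = [[1, 4, 5, 6], [2], [3]].
Insert 7: appended to row 1. P = [[1, 4, 5, 6, 7], [2], [3]].

So P = [[1, 4, 5, 6, 7], [2], [3]], Q = [[1, 2, 3, 4, 7], [5], [6]].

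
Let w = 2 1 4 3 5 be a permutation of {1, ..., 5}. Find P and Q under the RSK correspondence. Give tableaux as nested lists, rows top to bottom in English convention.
P = [[1, 3, 5], [2, 4]], Q = [[1, 3, 5], [2, 4]]

Insert each entry of the permutation into P by Schensted row insertion, recording in Q the position of each new cell.

Insert 2: appended to row 1. P = [[2]], Q = [[1]].
Insert 1: 1 bumps 2 from row 1; 2 starts row 2. P = [[1], [2]], Q = [[1], [2]].
Insert 4: appended to row 1. P = [[1, 4], [2]], Q = [[1, 3], [2]].
Insert 3: 3 bumps 4 from row 1; 4 appends to row 2. P = [[1, 3], [2, 4]], Q = [[1, 3], [2, 4]].
Insert 5: appended to row 1. P = [[1, 3, 5], [2, 4]], Q = [[1, 3, 5], [2, 4]].

So P = [[1, 3, 5], [2, 4]], Q = [[1, 3, 5], [2, 4]].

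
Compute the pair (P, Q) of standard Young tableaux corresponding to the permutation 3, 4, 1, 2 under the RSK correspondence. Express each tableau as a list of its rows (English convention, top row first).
P = [[1, 2], [3, 4]], Q = [[1, 2], [3, 4]]

Insert each entry of the permutation into P by Schensted row insertion, recording in Q the position of each new cell.

Insert 3: appended to row 1. P = [[3]].
Insert 4: appended to row 1. P = [[3, 4]].
Insert 1: 1 bumps 3 from row 1; 3 starts row 2. P = [[1, 4], [3]].
Insert 2: 2 bumps 4 from row 1; 4 appends to row 2. P = [[1, 2], [3, 4]].

So P = [[1, 2], [3, 4]], Q = [[1, 2], [3, 4]].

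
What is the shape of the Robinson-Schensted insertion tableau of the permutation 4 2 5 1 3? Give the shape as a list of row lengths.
Row-insert each entry into an empty tableau.

After inserting 4: P = [[4]].
After inserting 2: P = [[2], [4]].
After inserting 5: P = [[2, 5], [4]].
After inserting 1: P = [[1, 5], [2], [4]].
After inserting 3: P = [[1, 3], [2, 5], [4]].

The final insertion tableau P = [[1, 3], [2, 5], [4]] has shape [2, 2, 1].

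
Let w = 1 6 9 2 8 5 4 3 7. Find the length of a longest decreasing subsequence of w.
5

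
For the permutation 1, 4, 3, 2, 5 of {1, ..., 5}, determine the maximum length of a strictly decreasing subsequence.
3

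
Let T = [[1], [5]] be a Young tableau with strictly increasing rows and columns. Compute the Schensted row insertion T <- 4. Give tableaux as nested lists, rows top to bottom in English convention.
[[1, 4], [5]]

4 is larger than every entry of row 1, so it is appended to row 1. The new tableau is [[1, 4], [5]].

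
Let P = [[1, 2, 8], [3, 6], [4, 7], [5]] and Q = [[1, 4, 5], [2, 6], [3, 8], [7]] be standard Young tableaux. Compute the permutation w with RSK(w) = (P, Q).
5 4 3 7 8 6 1 2

Reverse the RSK construction: for i from n down to 1, find the cell of Q containing i, remove the entry at that cell from P, and reverse-bump it up through P; the value ejected from row 1 is w(i).

Step i=8: Q has 8 at row 3, column 2; remove 7 from row 3 of P and reverse-bump: 7 enters row 2 and ejects 6; 6 enters row 1 and ejects 2. So w(8) = 2. P is now [[1, 6, 8], [3, 7], [4], [5]].
Step i=7: Q has 7 at row 4, column 1; remove 5 from row 4 of P and reverse-bump: 5 enters row 3 and ejects 4; 4 enters row 2 and ejects 3; 3 enters row 1 and ejects 1. So w(7) = 1. P is now [[3, 6, 8], [4, 7], [5]].
Step i=6: Q has 6 at row 2, column 2; remove 7 from row 2 of P and reverse-bump: 7 enters row 1 and ejects 6. So w(6) = 6. P is now [[3, 7, 8], [4], [5]].
Step i=5: Q has 5 at row 1, column 3; remove that cell from P, ejecting 8. So w(5) = 8. P is now [[3, 7], [4], [5]].
Step i=4: Q has 4 at row 1, column 2; remove that cell from P, ejecting 7. So w(4) = 7. P is now [[3], [4], [5]].
Step i=3: Q has 3 at row 3, column 1; remove 5 from row 3 of P and reverse-bump: 5 enters row 2 and ejects 4; 4 enters row 1 and ejects 3. So w(3) = 3. P is now [[4], [5]].
Step i=2: Q has 2 at row 2, column 1; remove 5 from row 2 of P and reverse-bump: 5 enters row 1 and ejects 4. So w(2) = 4. P is now [[5]].
Step i=1: Q has 1 at row 1, column 1; remove that cell from P, ejecting 5. So w(1) = 5. P is now [].

So w = 5 4 3 7 8 6 1 2.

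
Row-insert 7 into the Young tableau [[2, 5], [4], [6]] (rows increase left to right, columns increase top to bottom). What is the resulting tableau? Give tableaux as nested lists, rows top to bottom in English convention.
7 is larger than every entry of row 1, so it is appended to row 1. The new tableau is [[2, 5, 7], [4], [6]].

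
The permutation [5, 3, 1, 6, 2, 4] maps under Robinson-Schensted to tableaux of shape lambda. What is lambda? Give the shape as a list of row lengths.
RSK row insertion gives P = [[1, 2, 4], [3, 6], [5]], which has shape [3, 2, 1].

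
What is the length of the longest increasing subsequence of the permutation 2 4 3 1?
2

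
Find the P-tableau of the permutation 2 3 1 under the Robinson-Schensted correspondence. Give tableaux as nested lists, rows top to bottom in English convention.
P = [[1, 3], [2]]

Insert 2: appended to row 1. P = [[2]].
Insert 3: appended to row 1. P = [[2, 3]].
Insert 1: 1 bumps 2 from row 1; 2 starts row 2. P = [[1, 3], [2]].

So P = [[1, 3], [2]].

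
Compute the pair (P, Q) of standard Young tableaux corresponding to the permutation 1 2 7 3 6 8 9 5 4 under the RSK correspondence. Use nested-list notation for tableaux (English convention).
P = [[1, 2, 3, 4, 8, 9], [5], [6], [7]], Q = [[1, 2, 3, 5, 6, 7], [4], [8], [9]]

Insert each entry of the permutation into P by Schensted row insertion, recording in Q the position of each new cell.

Insert 1: appended to row 1. P = [[1]].
Insert 2: appended to row 1. P = [[1, 2]].
Insert 7: appended to row 1. P = [[1, 2, 7]].
Insert 3: 3 bumps 7 from row 1; 7 starts row 2. P = [[1, 2, 3], [7]].
Insert 6: appended to row 1. P = [[1, 2, 3, 6], [7]].
Insert 8: appended to row 1. P = [[1, 2, 3, 6, 8], [7]].
Insert 9: appended to row 1. P = [[1, 2, 3, 6, 8, 9], [7]].
Insert 5: 5 bumps 6 from row 1; 6 bumps 7 from row 2; 7 starts row 3. P = [[1, 2, 3, 5, 8, 9], [6], [7]].
Insert 4: 4 bumps 5 from row 1; 5 bumps 6 from row 2; 6 bumps 7 from row 3; 7 starts row 4. P = [[1, 2, 3, 4, 8, 9], [5], [6], [7]].

So P = [[1, 2, 3, 4, 8, 9], [5], [6], [7]], Q = [[1, 2, 3, 5, 6, 7], [4], [8], [9]].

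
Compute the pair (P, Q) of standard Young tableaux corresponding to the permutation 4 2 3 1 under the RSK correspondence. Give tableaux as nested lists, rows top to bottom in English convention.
Insert each entry of the permutation into P by Schensted row insertion, recording in Q the position of each new cell.

After inserting 4: P = [[4]].
After inserting 2: P = [[2], [4]].
After inserting 3: P = [[2, 3], [4]].
After inserting 1: P = [[1, 3], [2], [4]].

So P = [[1, 3], [2], [4]], Q = [[1, 3], [2], [4]].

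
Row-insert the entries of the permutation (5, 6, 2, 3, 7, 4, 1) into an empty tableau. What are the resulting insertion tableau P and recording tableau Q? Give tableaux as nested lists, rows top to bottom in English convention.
P = [[1, 3, 4], [2, 6, 7], [5]], Q = [[1, 2, 5], [3, 4, 6], [7]]

Insert each entry of the permutation into P by Schensted row insertion, recording in Q the position of each new cell.

After inserting 5: P = [[5]].
After inserting 6: P = [[5, 6]].
After inserting 2: P = [[2, 6], [5]].
After inserting 3: P = [[2, 3], [5, 6]].
After inserting 7: P = [[2, 3, 7], [5, 6]].
After inserting 4: P = [[2, 3, 4], [5, 6, 7]].
After inserting 1: P = [[1, 3, 4], [2, 6, 7], [5]].

So P = [[1, 3, 4], [2, 6, 7], [5]], Q = [[1, 2, 5], [3, 4, 6], [7]].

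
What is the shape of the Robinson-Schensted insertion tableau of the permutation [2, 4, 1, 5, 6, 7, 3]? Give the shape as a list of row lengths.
Row-insert each entry into an empty tableau.

After inserting 2: P = [[2]].
After inserting 4: P = [[2, 4]].
After inserting 1: P = [[1, 4], [2]].
After inserting 5: P = [[1, 4, 5], [2]].
After inserting 6: P = [[1, 4, 5, 6], [2]].
After inserting 7: P = [[1, 4, 5, 6, 7], [2]].
After inserting 3: P = [[1, 3, 5, 6, 7], [2, 4]].

The final insertion tableau P = [[1, 3, 5, 6, 7], [2, 4]] has shape [5, 2].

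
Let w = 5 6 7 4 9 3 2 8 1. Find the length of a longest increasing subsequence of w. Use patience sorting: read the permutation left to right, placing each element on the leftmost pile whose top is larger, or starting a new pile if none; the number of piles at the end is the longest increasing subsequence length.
4

5: new pile. tops = [5]
6: new pile. tops = [5, 6]
7: new pile. tops = [5, 6, 7]
4: onto pile 1 (replacing 5). tops = [4, 6, 7]
9: new pile. tops = [4, 6, 7, 9]
3: onto pile 1 (replacing 4). tops = [3, 6, 7, 9]
2: onto pile 1 (replacing 3). tops = [2, 6, 7, 9]
8: onto pile 4 (replacing 9). tops = [2, 6, 7, 8]
1: onto pile 1 (replacing 2). tops = [1, 6, 7, 8]

4 piles, so the longest increasing subsequence has length 4.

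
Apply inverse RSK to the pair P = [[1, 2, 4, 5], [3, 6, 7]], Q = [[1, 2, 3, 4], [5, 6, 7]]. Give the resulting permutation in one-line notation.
Reverse the RSK construction: for i from n down to 1, find the cell of Q containing i, remove the entry at that cell from P, and reverse-bump it up through P; the value ejected from row 1 is w(i).

Step i=7: Q has 7 at row 2, column 3; remove 7 from row 2 of P and reverse-bump: 7 enters row 1 and ejects 5. So w(7) = 5. P is now [[1, 2, 4, 7], [3, 6]].
Step i=6: Q has 6 at row 2, column 2; remove 6 from row 2 of P and reverse-bump: 6 enters row 1 and ejects 4. So w(6) = 4. P is now [[1, 2, 6, 7], [3]].
Step i=5: Q has 5 at row 2, column 1; remove 3 from row 2 of P and reverse-bump: 3 enters row 1 and ejects 2. So w(5) = 2. P is now [[1, 3, 6, 7]].
Step i=4: Q has 4 at row 1, column 4; remove that cell from P, ejecting 7. So w(4) = 7. P is now [[1, 3, 6]].
Step i=3: Q has 3 at row 1, column 3; remove that cell from P, ejecting 6. So w(3) = 6. P is now [[1, 3]].
Step i=2: Q has 2 at row 1, column 2; remove that cell from P, ejecting 3. So w(2) = 3. P is now [[1]].
Step i=1: Q has 1 at row 1, column 1; remove that cell from P, ejecting 1. So w(1) = 1. P is now [].

So w = 1 3 6 7 2 4 5.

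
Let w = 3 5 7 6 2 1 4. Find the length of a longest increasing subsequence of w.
3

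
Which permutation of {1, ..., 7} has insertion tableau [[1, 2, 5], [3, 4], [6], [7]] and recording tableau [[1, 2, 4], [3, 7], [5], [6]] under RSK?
Reverse the RSK construction: for i from n down to 1, find the cell of Q containing i, remove the entry at that cell from P, and reverse-bump it up through P; the value ejected from row 1 is w(i).

Step i=7: Q has 7 at row 2, column 2; remove 4 from row 2 of P and reverse-bump: 4 enters row 1 and ejects 2. So w(7) = 2. P is now [[1, 4, 5], [3], [6], [7]].
Step i=6: Q has 6 at row 4, column 1; remove 7 from row 4 of P and reverse-bump: 7 enters row 3 and ejects 6; 6 enters row 2 and ejects 3; 3 enters row 1 and ejects 1. So w(6) = 1. P is now [[3, 4, 5], [6], [7]].
Step i=5: Q has 5 at row 3, column 1; remove 7 from row 3 of P and reverse-bump: 7 enters row 2 and ejects 6; 6 enters row 1 and ejects 5. So w(5) = 5. P is now [[3, 4, 6], [7]].
Step i=4: Q has 4 at row 1, column 3; remove that cell from P, ejecting 6. So w(4) = 6. P is now [[3, 4], [7]].
Step i=3: Q has 3 at row 2, column 1; remove 7 from row 2 of P and reverse-bump: 7 enters row 1 and ejects 4. So w(3) = 4. P is now [[3, 7]].
Step i=2: Q has 2 at row 1, column 2; remove that cell from P, ejecting 7. So w(2) = 7. P is now [[3]].
Step i=1: Q has 1 at row 1, column 1; remove that cell from P, ejecting 3. So w(1) = 3. P is now [].

So w = 3 7 4 6 5 1 2.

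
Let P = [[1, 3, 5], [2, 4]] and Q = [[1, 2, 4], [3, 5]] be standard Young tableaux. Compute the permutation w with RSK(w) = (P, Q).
Reverse the RSK construction: for i from n down to 1, find the cell of Q containing i, remove the entry at that cell from P, and reverse-bump it up through P; the value ejected from row 1 is w(i).

Step i=5: Q has 5 at row 2, column 2; remove 4 from row 2 of P and reverse-bump: 4 enters row 1 and ejects 3. So w(5) = 3. P is now [[1, 4, 5], [2]].
Step i=4: Q has 4 at row 1, column 3; remove that cell from P, ejecting 5. So w(4) = 5. P is now [[1, 4], [2]].
Step i=3: Q has 3 at row 2, column 1; remove 2 from row 2 of P and reverse-bump: 2 enters row 1 and ejects 1. So w(3) = 1. P is now [[2, 4]].
Step i=2: Q has 2 at row 1, column 2; remove that cell from P, ejecting 4. So w(2) = 4. P is now [[2]].
Step i=1: Q has 1 at row 1, column 1; remove that cell from P, ejecting 2. So w(1) = 2. P is now [].

So w = 2 4 1 5 3.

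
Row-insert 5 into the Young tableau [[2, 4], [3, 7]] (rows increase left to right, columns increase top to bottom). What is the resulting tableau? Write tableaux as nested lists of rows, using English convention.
[[2, 4, 5], [3, 7]]

5 is larger than every entry of row 1, so it is appended to row 1. The new tableau is [[2, 4, 5], [3, 7]].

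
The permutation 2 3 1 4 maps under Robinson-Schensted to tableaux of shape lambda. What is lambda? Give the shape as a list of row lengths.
RSK row insertion gives P = [[1, 3, 4], [2]], which has shape [3, 1].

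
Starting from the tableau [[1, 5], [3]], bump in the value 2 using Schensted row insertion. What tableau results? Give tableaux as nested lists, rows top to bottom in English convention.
[[1, 2], [3, 5]]

In row 1, 2 replaces 5 (the leftmost entry greater than 2); 5 is bumped to row 2. 5 is appended to row 2. The new tableau is [[1, 2], [3, 5]].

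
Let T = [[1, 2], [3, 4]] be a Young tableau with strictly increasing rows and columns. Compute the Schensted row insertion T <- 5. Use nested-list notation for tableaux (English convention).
5 is larger than every entry of row 1, so it is appended to row 1. The new tableau is [[1, 2, 5], [3, 4]].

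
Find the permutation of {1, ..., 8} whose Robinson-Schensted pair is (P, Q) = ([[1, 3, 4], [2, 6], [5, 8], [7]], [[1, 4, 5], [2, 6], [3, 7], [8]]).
Reverse the RSK construction: for i from n down to 1, find the cell of Q containing i, remove the entry at that cell from P, and reverse-bump it up through P; the value ejected from row 1 is w(i).

Step i=8: Q has 8 at row 4, column 1; remove 7 from row 4 of P and reverse-bump: 7 enters row 3 and ejects 5; 5 enters row 2 and ejects 2; 2 enters row 1 and ejects 1. So w(8) = 1. P is now [[2, 3, 4], [5, 6], [7, 8]].
Step i=7: Q has 7 at row 3, column 2; remove 8 from row 3 of P and reverse-bump: 8 enters row 2 and ejects 6; 6 enters row 1 and ejects 4. So w(7) = 4. P is now [[2, 3, 6], [5, 8], [7]].
Step i=6: Q has 6 at row 2, column 2; remove 8 from row 2 of P and reverse-bump: 8 enters row 1 and ejects 6. So w(6) = 6. P is now [[2, 3, 8], [5], [7]].
Step i=5: Q has 5 at row 1, column 3; remove that cell from P, ejecting 8. So w(5) = 8. P is now [[2, 3], [5], [7]].
Step i=4: Q has 4 at row 1, column 2; remove that cell from P, ejecting 3. So w(4) = 3. P is now [[2], [5], [7]].
Step i=3: Q has 3 at row 3, column 1; remove 7 from row 3 of P and reverse-bump: 7 enters row 2 and ejects 5; 5 enters row 1 and ejects 2. So w(3) = 2. P is now [[5], [7]].
Step i=2: Q has 2 at row 2, column 1; remove 7 from row 2 of P and reverse-bump: 7 enters row 1 and ejects 5. So w(2) = 5. P is now [[7]].
Step i=1: Q has 1 at row 1, column 1; remove that cell from P, ejecting 7. So w(1) = 7. P is now [].

So w = 7 5 2 3 8 6 4 1.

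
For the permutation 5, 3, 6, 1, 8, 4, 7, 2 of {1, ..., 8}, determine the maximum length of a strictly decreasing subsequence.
3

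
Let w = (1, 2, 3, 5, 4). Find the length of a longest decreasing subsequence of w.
2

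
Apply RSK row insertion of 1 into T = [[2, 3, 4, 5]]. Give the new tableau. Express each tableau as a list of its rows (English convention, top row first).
In row 1, 1 replaces 2 (the leftmost entry greater than 1); 2 is bumped to row 2. 2 starts a new row 2. The new tableau is [[1, 3, 4, 5], [2]].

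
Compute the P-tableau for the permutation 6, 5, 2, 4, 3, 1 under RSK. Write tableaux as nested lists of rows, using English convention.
P = [[1, 3], [2], [4], [5], [6]]

After inserting 6: P = [[6]].
After inserting 5: P = [[5], [6]].
After inserting 2: P = [[2], [5], [6]].
After inserting 4: P = [[2, 4], [5], [6]].
After inserting 3: P = [[2, 3], [4], [5], [6]].
After inserting 1: P = [[1, 3], [2], [4], [5], [6]].

So P = [[1, 3], [2], [4], [5], [6]].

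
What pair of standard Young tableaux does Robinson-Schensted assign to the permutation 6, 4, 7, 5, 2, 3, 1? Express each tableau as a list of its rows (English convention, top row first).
P = [[1, 3], [2, 5], [4, 7], [6]], Q = [[1, 3], [2, 4], [5, 6], [7]]

Insert each entry of the permutation into P by Schensted row insertion, recording in Q the position of each new cell.

After inserting 6: P = [[6]].
After inserting 4: P = [[4], [6]].
After inserting 7: P = [[4, 7], [6]].
After inserting 5: P = [[4, 5], [6, 7]].
After inserting 2: P = [[2, 5], [4, 7], [6]].
After inserting 3: P = [[2, 3], [4, 5], [6, 7]].
After inserting 1: P = [[1, 3], [2, 5], [4, 7], [6]].

So P = [[1, 3], [2, 5], [4, 7], [6]], Q = [[1, 3], [2, 4], [5, 6], [7]].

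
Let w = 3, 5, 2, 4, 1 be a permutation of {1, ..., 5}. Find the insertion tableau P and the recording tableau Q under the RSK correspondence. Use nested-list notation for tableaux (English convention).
P = [[1, 4], [2, 5], [3]], Q = [[1, 2], [3, 4], [5]]

Insert each entry of the permutation into P by Schensted row insertion, recording in Q the position of each new cell.

Insert 3: appended to row 1. P = [[3]].
Insert 5: appended to row 1. P = [[3, 5]].
Insert 2: 2 bumps 3 from row 1; 3 starts row 2. P = [[2, 5], [3]].
Insert 4: 4 bumps 5 from row 1; 5 appends to row 2. P = [[2, 4], [3, 5]].
Insert 1: 1 bumps 2 from row 1; 2 bumps 3 from row 2; 3 starts row 3. P = [[1, 4], [2, 5], [3]].

So P = [[1, 4], [2, 5], [3]], Q = [[1, 2], [3, 4], [5]].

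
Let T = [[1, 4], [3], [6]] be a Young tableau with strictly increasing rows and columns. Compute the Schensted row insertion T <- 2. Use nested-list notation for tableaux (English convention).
[[1, 2], [3, 4], [6]]

In row 1, 2 replaces 4 (the leftmost entry greater than 2); 4 is bumped to row 2. 4 is appended to row 2. The new tableau is [[1, 2], [3, 4], [6]].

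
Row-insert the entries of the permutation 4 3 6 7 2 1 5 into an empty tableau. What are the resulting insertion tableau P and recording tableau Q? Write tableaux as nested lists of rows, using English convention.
Insert each entry of the permutation into P by Schensted row insertion, recording in Q the position of each new cell.

Insert 4: appended to row 1. P = [[4]].
Insert 3: 3 bumps 4 from row 1; 4 starts row 2. P = [[3], [4]].
Insert 6: appended to row 1. P = [[3, 6], [4]].
Insert 7: appended to row 1. P = [[3, 6, 7], [4]].
Insert 2: 2 bumps 3 from row 1; 3 bumps 4 from row 2; 4 starts row 3. P = [[2, 6, 7], [3], [4]].
Insert 1: 1 bumps 2 from row 1; 2 bumps 3 from row 2; 3 bumps 4 from row 3; 4 starts row 4. P = [[1, 6, 7], [2], [3], [4]].
Insert 5: 5 bumps 6 from row 1; 6 appends to row 2. P = [[1, 5, 7], [2, 6], [3], [4]].

So P = [[1, 5, 7], [2, 6], [3], [4]], Q = [[1, 3, 4], [2, 7], [5], [6]].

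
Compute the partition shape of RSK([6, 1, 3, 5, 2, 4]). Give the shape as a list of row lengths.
RSK row insertion gives P = [[1, 2, 4], [3, 5], [6]], which has shape [3, 2, 1].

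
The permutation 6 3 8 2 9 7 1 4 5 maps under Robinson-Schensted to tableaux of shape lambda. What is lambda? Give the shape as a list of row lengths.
[3, 3, 2, 1]

Row-insert each entry into an empty tableau.

After inserting 6: P = [[6]].
After inserting 3: P = [[3], [6]].
After inserting 8: P = [[3, 8], [6]].
After inserting 2: P = [[2, 8], [3], [6]].
After inserting 9: P = [[2, 8, 9], [3], [6]].
After inserting 7: P = [[2, 7, 9], [3, 8], [6]].
After inserting 1: P = [[1, 7, 9], [2, 8], [3], [6]].
After inserting 4: P = [[1, 4, 9], [2, 7], [3, 8], [6]].
After inserting 5: P = [[1, 4, 5], [2, 7, 9], [3, 8], [6]].

The final insertion tableau P = [[1, 4, 5], [2, 7, 9], [3, 8], [6]] has shape [3, 3, 2, 1].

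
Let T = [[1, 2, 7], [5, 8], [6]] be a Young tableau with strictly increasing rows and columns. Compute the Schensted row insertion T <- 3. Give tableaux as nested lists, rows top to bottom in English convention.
In row 1, 3 replaces 7 (the leftmost entry greater than 3); 7 is bumped to row 2. In row 2, 7 replaces 8 (the leftmost entry greater than 7); 8 is bumped to row 3. 8 is appended to row 3. The new tableau is [[1, 2, 3], [5, 7], [6, 8]].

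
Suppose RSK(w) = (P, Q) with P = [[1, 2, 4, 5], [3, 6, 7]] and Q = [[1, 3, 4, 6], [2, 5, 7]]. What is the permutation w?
3 1 2 6 4 7 5

Reverse the RSK construction: for i from n down to 1, find the cell of Q containing i, remove the entry at that cell from P, and reverse-bump it up through P; the value ejected from row 1 is w(i).

Step i=7: Q has 7 at row 2, column 3; remove 7 from row 2 of P and reverse-bump: 7 enters row 1 and ejects 5. So w(7) = 5. P is now [[1, 2, 4, 7], [3, 6]].
Step i=6: Q has 6 at row 1, column 4; remove that cell from P, ejecting 7. So w(6) = 7. P is now [[1, 2, 4], [3, 6]].
Step i=5: Q has 5 at row 2, column 2; remove 6 from row 2 of P and reverse-bump: 6 enters row 1 and ejects 4. So w(5) = 4. P is now [[1, 2, 6], [3]].
Step i=4: Q has 4 at row 1, column 3; remove that cell from P, ejecting 6. So w(4) = 6. P is now [[1, 2], [3]].
Step i=3: Q has 3 at row 1, column 2; remove that cell from P, ejecting 2. So w(3) = 2. P is now [[1], [3]].
Step i=2: Q has 2 at row 2, column 1; remove 3 from row 2 of P and reverse-bump: 3 enters row 1 and ejects 1. So w(2) = 1. P is now [[3]].
Step i=1: Q has 1 at row 1, column 1; remove that cell from P, ejecting 3. So w(1) = 3. P is now [].

So w = 3 1 2 6 4 7 5.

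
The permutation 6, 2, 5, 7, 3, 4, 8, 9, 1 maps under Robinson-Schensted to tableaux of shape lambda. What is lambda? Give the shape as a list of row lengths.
Row-insert each entry into an empty tableau.

After inserting 6: P = [[6]].
After inserting 2: P = [[2], [6]].
After inserting 5: P = [[2, 5], [6]].
After inserting 7: P = [[2, 5, 7], [6]].
After inserting 3: P = [[2, 3, 7], [5], [6]].
After inserting 4: P = [[2, 3, 4], [5, 7], [6]].
After inserting 8: P = [[2, 3, 4, 8], [5, 7], [6]].
After inserting 9: P = [[2, 3, 4, 8, 9], [5, 7], [6]].
After inserting 1: P = [[1, 3, 4, 8, 9], [2, 7], [5], [6]].

The final insertion tableau P = [[1, 3, 4, 8, 9], [2, 7], [5], [6]] has shape [5, 2, 1, 1].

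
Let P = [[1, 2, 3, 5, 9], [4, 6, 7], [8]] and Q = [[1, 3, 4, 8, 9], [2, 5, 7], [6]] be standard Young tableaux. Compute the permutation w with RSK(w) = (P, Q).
4 1 6 8 7 2 3 5 9

Reverse the RSK construction: for i from n down to 1, find the cell of Q containing i, remove the entry at that cell from P, and reverse-bump it up through P; the value ejected from row 1 is w(i).

Step i=9: Q has 9 at row 1, column 5; remove that cell from P, ejecting 9. So w(9) = 9. P is now [[1, 2, 3, 5], [4, 6, 7], [8]].
Step i=8: Q has 8 at row 1, column 4; remove that cell from P, ejecting 5. So w(8) = 5. P is now [[1, 2, 3], [4, 6, 7], [8]].
Step i=7: Q has 7 at row 2, column 3; remove 7 from row 2 of P and reverse-bump: 7 enters row 1 and ejects 3. So w(7) = 3. P is now [[1, 2, 7], [4, 6], [8]].
Step i=6: Q has 6 at row 3, column 1; remove 8 from row 3 of P and reverse-bump: 8 enters row 2 and ejects 6; 6 enters row 1 and ejects 2. So w(6) = 2. P is now [[1, 6, 7], [4, 8]].
Step i=5: Q has 5 at row 2, column 2; remove 8 from row 2 of P and reverse-bump: 8 enters row 1 and ejects 7. So w(5) = 7. P is now [[1, 6, 8], [4]].
Step i=4: Q has 4 at row 1, column 3; remove that cell from P, ejecting 8. So w(4) = 8. P is now [[1, 6], [4]].
Step i=3: Q has 3 at row 1, column 2; remove that cell from P, ejecting 6. So w(3) = 6. P is now [[1], [4]].
Step i=2: Q has 2 at row 2, column 1; remove 4 from row 2 of P and reverse-bump: 4 enters row 1 and ejects 1. So w(2) = 1. P is now [[4]].
Step i=1: Q has 1 at row 1, column 1; remove that cell from P, ejecting 4. So w(1) = 4. P is now [].

So w = 4 1 6 8 7 2 3 5 9.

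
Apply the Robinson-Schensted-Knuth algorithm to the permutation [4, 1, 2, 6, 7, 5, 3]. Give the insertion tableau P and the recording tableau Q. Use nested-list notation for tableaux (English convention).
P = [[1, 2, 3, 7], [4, 5], [6]], Q = [[1, 3, 4, 5], [2, 6], [7]]

Insert each entry of the permutation into P by Schensted row insertion, recording in Q the position of each new cell.

Insert 4: appended to row 1. P = [[4]].
Insert 1: 1 bumps 4 from row 1; 4 starts row 2. P = [[1], [4]].
Insert 2: appended to row 1. P = [[1, 2], [4]].
Insert 6: appended to row 1. P = [[1, 2, 6], [4]].
Insert 7: appended to row 1. P = [[1, 2, 6, 7], [4]].
Insert 5: 5 bumps 6 from row 1; 6 appends to row 2. P = [[1, 2, 5, 7], [4, 6]].
Insert 3: 3 bumps 5 from row 1; 5 bumps 6 from row 2; 6 starts row 3. P = [[1, 2, 3, 7], [4, 5], [6]].

So P = [[1, 2, 3, 7], [4, 5], [6]], Q = [[1, 3, 4, 5], [2, 6], [7]].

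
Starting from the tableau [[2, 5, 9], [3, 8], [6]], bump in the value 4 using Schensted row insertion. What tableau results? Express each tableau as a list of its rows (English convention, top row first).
[[2, 4, 9], [3, 5], [6, 8]]

In row 1, 4 replaces 5 (the leftmost entry greater than 4); 5 is bumped to row 2. In row 2, 5 replaces 8 (the leftmost entry greater than 5); 8 is bumped to row 3. 8 is appended to row 3. The new tableau is [[2, 4, 9], [3, 5], [6, 8]].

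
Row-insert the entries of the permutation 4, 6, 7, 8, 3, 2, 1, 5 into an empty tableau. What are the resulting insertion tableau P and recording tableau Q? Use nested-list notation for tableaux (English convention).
P = [[1, 5, 7, 8], [2, 6], [3], [4]], Q = [[1, 2, 3, 4], [5, 8], [6], [7]]

Insert each entry of the permutation into P by Schensted row insertion, recording in Q the position of each new cell.

Insert 4: appended to row 1. P = [[4]].
Insert 6: appended to row 1. P = [[4, 6]].
Insert 7: appended to row 1. P = [[4, 6, 7]].
Insert 8: appended to row 1. P = [[4, 6, 7, 8]].
Insert 3: 3 bumps 4 from row 1; 4 starts row 2. P = [[3, 6, 7, 8], [4]].
Insert 2: 2 bumps 3 from row 1; 3 bumps 4 from row 2; 4 starts row 3. P = [[2, 6, 7, 8], [3], [4]].
Insert 1: 1 bumps 2 from row 1; 2 bumps 3 from row 2; 3 bumps 4 from row 3; 4 starts row 4. P = [[1, 6, 7, 8], [2], [3], [4]].
Insert 5: 5 bumps 6 from row 1; 6 appends to row 2. P = [[1, 5, 7, 8], [2, 6], [3], [4]].

So P = [[1, 5, 7, 8], [2, 6], [3], [4]], Q = [[1, 2, 3, 4], [5, 8], [6], [7]].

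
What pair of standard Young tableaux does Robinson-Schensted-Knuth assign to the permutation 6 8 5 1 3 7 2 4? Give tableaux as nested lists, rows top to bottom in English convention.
P = [[1, 2, 4], [3, 7], [5, 8], [6]], Q = [[1, 2, 6], [3, 5], [4, 8], [7]]

Insert each entry of the permutation into P by Schensted row insertion, recording in Q the position of each new cell.

Insert 6: appended to row 1. P = [[6]], Q = [[1]].
Insert 8: appended to row 1. P = [[6, 8]], Q = [[1, 2]].
Insert 5: 5 bumps 6 from row 1; 6 starts row 2. P = [[5, 8], [6]], Q = [[1, 2], [3]].
Insert 1: 1 bumps 5 from row 1; 5 bumps 6 from row 2; 6 starts row 3. P = [[1, 8], [5], [6]], Q = [[1, 2], [3], [4]].
Insert 3: 3 bumps 8 from row 1; 8 appends to row 2. P = [[1, 3], [5, 8], [6]], Q = [[1, 2], [3, 5], [4]].
Insert 7: appended to row 1. P = [[1, 3, 7], [5, 8], [6]], Q = [[1, 2, 6], [3, 5], [4]].
Insert 2: 2 bumps 3 from row 1; 3 bumps 5 from row 2; 5 bumps 6 from row 3; 6 starts row 4. P = [[1, 2, 7], [3, 8], [5], [6]], Q = [[1, 2, 6], [3, 5], [4], [7]].
Insert 4: 4 bumps 7 from row 1; 7 bumps 8 from row 2; 8 appends to row 3. P = [[1, 2, 4], [3, 7], [5, 8], [6]], Q = [[1, 2, 6], [3, 5], [4, 8], [7]].

So P = [[1, 2, 4], [3, 7], [5, 8], [6]], Q = [[1, 2, 6], [3, 5], [4, 8], [7]].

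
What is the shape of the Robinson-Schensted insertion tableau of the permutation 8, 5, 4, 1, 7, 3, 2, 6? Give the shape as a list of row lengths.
Row-insert each entry into an empty tableau.

After inserting 8: P = [[8]].
After inserting 5: P = [[5], [8]].
After inserting 4: P = [[4], [5], [8]].
After inserting 1: P = [[1], [4], [5], [8]].
After inserting 7: P = [[1, 7], [4], [5], [8]].
After inserting 3: P = [[1, 3], [4, 7], [5], [8]].
After inserting 2: P = [[1, 2], [3, 7], [4], [5], [8]].
After inserting 6: P = [[1, 2, 6], [3, 7], [4], [5], [8]].

The final insertion tableau P = [[1, 2, 6], [3, 7], [4], [5], [8]] has shape [3, 2, 1, 1, 1].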